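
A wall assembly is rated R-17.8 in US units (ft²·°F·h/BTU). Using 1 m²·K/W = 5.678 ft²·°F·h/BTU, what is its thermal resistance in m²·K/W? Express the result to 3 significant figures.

3.13 m²·K/W

R_SI = 17.8/5.678 = 3.135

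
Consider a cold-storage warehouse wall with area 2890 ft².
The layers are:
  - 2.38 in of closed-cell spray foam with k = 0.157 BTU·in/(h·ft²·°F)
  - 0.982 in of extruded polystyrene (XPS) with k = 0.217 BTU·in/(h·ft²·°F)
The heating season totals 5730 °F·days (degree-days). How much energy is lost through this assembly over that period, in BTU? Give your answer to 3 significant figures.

2.38/0.157 = 15.16
0.982/0.217 = 4.525
R_total = 15.16 + 4.525 = 19.68 ft²·°F·h/BTU
E = A × HDD × 24 / R = 2890 × 5730 × 24 / 19.68 = 20190000 BTU

20200000 BTU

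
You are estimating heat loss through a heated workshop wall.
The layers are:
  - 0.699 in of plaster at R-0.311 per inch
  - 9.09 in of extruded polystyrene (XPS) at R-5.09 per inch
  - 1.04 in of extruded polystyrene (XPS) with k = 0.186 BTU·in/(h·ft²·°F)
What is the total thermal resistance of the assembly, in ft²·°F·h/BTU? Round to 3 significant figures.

0.699 × 0.311 = 0.2174
9.09 × 5.09 = 46.27
1.04/0.186 = 5.591
R_total = 0.2174 + 46.27 + 5.591 = 52.08 ft²·°F·h/BTU

52.1 ft²·°F·h/BTU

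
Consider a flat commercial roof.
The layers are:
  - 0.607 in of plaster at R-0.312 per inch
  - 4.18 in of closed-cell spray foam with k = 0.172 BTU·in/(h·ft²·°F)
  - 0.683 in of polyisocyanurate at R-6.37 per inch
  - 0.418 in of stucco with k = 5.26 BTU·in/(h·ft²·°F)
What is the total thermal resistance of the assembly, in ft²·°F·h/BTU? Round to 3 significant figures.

0.607 × 0.312 = 0.1894
4.18/0.172 = 24.3
0.683 × 6.37 = 4.351
0.418/5.26 = 0.07947
R_total = 0.1894 + 24.3 + 4.351 + 0.07947 = 28.92 ft²·°F·h/BTU

28.9 ft²·°F·h/BTU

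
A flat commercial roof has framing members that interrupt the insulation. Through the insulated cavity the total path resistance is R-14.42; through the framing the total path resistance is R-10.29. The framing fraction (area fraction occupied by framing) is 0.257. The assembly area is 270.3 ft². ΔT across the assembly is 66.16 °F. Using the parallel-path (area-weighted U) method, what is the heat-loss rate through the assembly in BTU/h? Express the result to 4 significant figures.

U_eff = 0.743/14.42 + 0.257/10.29 = 0.051526 + 0.024976 = 0.076501
R_eff = 1/U_eff = 13.072 ft²·°F·h/BTU
Q = 270.3 × 66.16 / 13.072 = 1368.1 BTU/h

1368 BTU/h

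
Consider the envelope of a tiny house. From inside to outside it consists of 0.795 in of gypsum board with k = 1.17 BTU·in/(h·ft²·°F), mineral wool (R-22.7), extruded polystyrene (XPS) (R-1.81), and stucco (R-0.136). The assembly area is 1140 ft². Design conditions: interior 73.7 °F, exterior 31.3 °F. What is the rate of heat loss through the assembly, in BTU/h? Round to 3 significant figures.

0.795/1.17 = 0.6795
R_total = 0.6795 + 22.7 + 1.81 + 0.136 = 25.33 ft²·°F·h/BTU
Q = A·ΔT/R = 1140 × (73.7 − 31.3) / 25.33 = 1909 BTU/h

1910 BTU/h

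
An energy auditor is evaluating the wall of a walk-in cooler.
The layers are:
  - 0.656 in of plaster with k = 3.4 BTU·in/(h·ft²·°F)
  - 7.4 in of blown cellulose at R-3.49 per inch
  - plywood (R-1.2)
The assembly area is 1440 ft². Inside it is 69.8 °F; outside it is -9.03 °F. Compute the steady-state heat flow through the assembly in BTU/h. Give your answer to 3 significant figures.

0.656/3.4 = 0.1929
7.4 × 3.49 = 25.83
R_total = 0.1929 + 25.83 + 1.2 = 27.22 ft²·°F·h/BTU
Q = A·ΔT/R = 1440 × (69.8 − (-9.03)) / 27.22 = 4170 BTU/h

4170 BTU/h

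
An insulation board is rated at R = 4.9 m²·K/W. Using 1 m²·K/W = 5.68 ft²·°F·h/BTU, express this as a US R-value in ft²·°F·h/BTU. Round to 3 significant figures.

R_US = 4.9 × 5.68 = 27.83

27.8 ft²·°F·h/BTU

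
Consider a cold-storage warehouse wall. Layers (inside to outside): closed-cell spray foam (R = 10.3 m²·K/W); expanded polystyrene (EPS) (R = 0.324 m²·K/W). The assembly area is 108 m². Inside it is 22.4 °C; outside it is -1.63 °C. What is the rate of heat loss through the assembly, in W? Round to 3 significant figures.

244 W

R_total = 10.3 + 0.324 = 10.62 m²·K/W
Q = A·ΔT/R = 108 × (22.4 − (-1.63)) / 10.62 = 244.3 W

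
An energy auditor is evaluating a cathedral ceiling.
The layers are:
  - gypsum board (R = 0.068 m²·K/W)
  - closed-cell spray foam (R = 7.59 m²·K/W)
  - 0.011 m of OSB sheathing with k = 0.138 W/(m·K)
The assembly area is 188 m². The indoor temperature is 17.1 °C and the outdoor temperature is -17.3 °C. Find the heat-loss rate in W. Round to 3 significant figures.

836 W

0.011/0.138 = 0.07971
R_total = 0.068 + 7.59 + 0.07971 = 7.738 m²·K/W
Q = A·ΔT/R = 188 × (17.1 − (-17.3)) / 7.738 = 835.8 W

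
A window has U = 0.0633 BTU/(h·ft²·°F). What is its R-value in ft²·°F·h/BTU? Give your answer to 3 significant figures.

R = 1/U = 1/0.0633 = 15.8

15.8 ft²·°F·h/BTU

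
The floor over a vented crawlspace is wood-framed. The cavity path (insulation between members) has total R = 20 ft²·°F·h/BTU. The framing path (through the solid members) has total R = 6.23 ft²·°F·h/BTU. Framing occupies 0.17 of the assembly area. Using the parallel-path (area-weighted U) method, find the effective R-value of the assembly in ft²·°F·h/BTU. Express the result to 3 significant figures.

U_eff = 0.83/20 + 0.17/6.23 = 0.0415 + 0.02729 = 0.06879
R_eff = 1/U_eff = 14.54 ft²·°F·h/BTU

14.5 ft²·°F·h/BTU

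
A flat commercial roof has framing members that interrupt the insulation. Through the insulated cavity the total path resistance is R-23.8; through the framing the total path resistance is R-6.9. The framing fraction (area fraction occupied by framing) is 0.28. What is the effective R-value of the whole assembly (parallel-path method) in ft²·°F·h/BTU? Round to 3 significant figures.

14.1 ft²·°F·h/BTU

U_eff = 0.72/23.8 + 0.28/6.9 = 0.03025 + 0.04058 = 0.07083
R_eff = 1/U_eff = 14.12 ft²·°F·h/BTU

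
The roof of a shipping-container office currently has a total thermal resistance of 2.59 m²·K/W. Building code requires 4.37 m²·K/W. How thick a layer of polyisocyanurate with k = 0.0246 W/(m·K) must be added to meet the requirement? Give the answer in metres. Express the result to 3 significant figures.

0.0438 m

ΔR = 4.37 − 2.59 = 1.78 m²·K/W
L = ΔR × k = 1.78 × 0.0246 = 0.04379 m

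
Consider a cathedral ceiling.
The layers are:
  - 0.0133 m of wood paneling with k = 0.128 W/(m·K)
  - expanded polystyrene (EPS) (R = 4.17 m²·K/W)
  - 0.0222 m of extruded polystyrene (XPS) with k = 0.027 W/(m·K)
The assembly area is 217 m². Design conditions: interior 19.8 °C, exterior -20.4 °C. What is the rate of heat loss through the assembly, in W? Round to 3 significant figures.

0.0133/0.128 = 0.1039
0.0222/0.027 = 0.8222
R_total = 0.1039 + 4.17 + 0.8222 = 5.096 m²·K/W
Q = A·ΔT/R = 217 × (19.8 − (-20.4)) / 5.096 = 1712 W

1710 W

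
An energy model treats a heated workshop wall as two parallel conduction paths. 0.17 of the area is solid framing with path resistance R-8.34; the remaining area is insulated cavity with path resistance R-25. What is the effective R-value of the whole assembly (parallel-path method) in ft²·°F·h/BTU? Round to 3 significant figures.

U_eff = 0.83/25 + 0.17/8.34 = 0.0332 + 0.02038 = 0.05358
R_eff = 1/U_eff = 18.66 ft²·°F·h/BTU

18.7 ft²·°F·h/BTU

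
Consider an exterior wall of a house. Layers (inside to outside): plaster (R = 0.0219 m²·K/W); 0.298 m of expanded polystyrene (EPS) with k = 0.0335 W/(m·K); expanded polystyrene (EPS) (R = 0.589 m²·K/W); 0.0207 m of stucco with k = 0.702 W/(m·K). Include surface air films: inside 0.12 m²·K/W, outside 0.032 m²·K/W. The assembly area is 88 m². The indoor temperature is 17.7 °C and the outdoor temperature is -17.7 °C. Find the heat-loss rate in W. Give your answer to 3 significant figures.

322 W

0.298/0.0335 = 8.896
0.0207/0.702 = 0.02949
R_total = 0.12 + 0.0219 + 8.896 + 0.589 + 0.02949 + 0.032 = 9.688 m²·K/W
Q = A·ΔT/R = 88 × (17.7 − (-17.7)) / 9.688 = 321.6 W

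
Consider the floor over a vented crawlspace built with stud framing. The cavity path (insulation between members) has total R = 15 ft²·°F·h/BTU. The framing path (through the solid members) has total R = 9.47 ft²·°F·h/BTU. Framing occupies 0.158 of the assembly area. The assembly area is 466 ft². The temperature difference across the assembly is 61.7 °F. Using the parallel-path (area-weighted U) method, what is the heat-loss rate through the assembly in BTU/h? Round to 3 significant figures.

2090 BTU/h

U_eff = 0.842/15 + 0.158/9.47 = 0.05613 + 0.01668 = 0.07282
R_eff = 1/U_eff = 13.73 ft²·°F·h/BTU
Q = 466 × 61.7 / 13.73 = 2094 BTU/h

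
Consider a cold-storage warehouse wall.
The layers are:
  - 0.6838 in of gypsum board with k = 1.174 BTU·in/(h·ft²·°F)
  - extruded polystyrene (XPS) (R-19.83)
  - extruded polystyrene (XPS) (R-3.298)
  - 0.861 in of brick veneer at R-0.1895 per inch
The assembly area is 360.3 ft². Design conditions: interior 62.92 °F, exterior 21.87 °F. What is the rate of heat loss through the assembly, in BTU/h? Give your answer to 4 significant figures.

0.6838/1.174 = 0.58245
0.861 × 0.1895 = 0.16316
R_total = 0.58245 + 19.83 + 3.298 + 0.16316 = 23.874 ft²·°F·h/BTU
Q = A·ΔT/R = 360.3 × (62.92 − 21.87) / 23.874 = 619.53 BTU/h

619.5 BTU/h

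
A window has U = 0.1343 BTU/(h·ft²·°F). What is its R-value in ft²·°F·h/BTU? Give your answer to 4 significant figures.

R = 1/U = 1/0.1343 = 7.446

7.446 ft²·°F·h/BTU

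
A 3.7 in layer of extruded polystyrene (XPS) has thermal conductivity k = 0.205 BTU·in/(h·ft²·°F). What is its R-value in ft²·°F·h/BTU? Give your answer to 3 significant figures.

18.0 ft²·°F·h/BTU

R = L/k = 3.7/0.205 = 18.05 ft²·°F·h/BTU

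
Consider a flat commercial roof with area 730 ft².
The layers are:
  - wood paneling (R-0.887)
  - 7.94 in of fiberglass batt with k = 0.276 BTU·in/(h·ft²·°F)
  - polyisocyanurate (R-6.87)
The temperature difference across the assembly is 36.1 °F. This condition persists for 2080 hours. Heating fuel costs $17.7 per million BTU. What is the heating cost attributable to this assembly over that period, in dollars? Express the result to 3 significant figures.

7.94/0.276 = 28.77
R_total = 0.887 + 28.77 + 6.87 = 36.53 ft²·°F·h/BTU
Q = 730 × 36.1 / 36.53 = 721.5 BTU/h
E = 721.5 × 2080 = 1501000 BTU
Cost = 1501000/10⁶ × 17.7 = $26.56

26.6 dollars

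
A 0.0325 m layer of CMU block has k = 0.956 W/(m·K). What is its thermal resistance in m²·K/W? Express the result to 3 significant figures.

0.0340 m²·K/W

R = L/k = 0.0325/0.956 = 0.034 m²·K/W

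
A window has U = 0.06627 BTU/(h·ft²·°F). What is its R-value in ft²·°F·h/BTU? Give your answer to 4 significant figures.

15.09 ft²·°F·h/BTU

R = 1/U = 1/0.06627 = 15.09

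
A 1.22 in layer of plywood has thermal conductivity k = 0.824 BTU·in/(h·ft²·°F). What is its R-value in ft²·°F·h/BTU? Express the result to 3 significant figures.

1.48 ft²·°F·h/BTU

R = L/k = 1.22/0.824 = 1.481 ft²·°F·h/BTU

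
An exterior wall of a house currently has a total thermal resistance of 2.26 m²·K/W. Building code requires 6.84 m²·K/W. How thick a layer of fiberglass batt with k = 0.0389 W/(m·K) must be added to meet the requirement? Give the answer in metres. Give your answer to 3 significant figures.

ΔR = 6.84 − 2.26 = 4.58 m²·K/W
L = ΔR × k = 4.58 × 0.0389 = 0.1782 m

0.178 m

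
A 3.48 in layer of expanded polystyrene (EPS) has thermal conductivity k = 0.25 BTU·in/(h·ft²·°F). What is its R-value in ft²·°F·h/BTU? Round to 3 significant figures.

R = L/k = 3.48/0.25 = 13.92 ft²·°F·h/BTU

13.9 ft²·°F·h/BTU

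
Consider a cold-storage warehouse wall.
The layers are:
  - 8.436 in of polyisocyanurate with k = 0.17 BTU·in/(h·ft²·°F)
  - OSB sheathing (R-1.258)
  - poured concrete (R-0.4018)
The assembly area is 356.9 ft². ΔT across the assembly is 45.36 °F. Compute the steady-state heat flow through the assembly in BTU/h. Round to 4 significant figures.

8.436/0.17 = 49.624
R_total = 49.624 + 1.258 + 0.4018 = 51.283 ft²·°F·h/BTU
Q = A·ΔT/R = 356.9 × 45.36 / 51.283 = 315.68 BTU/h

315.7 BTU/h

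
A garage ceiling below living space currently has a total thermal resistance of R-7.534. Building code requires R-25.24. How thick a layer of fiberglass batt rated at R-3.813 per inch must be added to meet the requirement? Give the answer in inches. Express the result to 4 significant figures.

ΔR = 25.24 − 7.534 = 17.706 ft²·°F·h/BTU
L = ΔR / (R/in) = 17.706/3.813 = 4.6436 in

4.644 in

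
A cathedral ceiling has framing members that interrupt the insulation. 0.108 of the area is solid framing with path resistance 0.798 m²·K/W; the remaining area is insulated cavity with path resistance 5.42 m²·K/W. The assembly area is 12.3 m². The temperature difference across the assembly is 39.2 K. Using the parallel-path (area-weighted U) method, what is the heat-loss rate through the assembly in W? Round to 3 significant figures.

145 W

U_eff = 0.892/5.42 + 0.108/0.798 = 0.1646 + 0.1353 = 0.2999
R_eff = 1/U_eff = 3.334 m²·K/W
Q = 12.3 × 39.2 / 3.334 = 144.6 W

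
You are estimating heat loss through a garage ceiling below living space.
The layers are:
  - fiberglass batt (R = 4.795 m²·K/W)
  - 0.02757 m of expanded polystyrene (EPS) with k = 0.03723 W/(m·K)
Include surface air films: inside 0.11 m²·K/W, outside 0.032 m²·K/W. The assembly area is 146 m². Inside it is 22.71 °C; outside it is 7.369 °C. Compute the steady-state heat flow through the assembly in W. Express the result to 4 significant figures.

0.02757/0.03723 = 0.74053
R_total = 0.11 + 4.795 + 0.74053 + 0.032 = 5.6775 m²·K/W
Q = A·ΔT/R = 146 × (22.71 − 7.369) / 5.6775 = 394.5 W

394.5 W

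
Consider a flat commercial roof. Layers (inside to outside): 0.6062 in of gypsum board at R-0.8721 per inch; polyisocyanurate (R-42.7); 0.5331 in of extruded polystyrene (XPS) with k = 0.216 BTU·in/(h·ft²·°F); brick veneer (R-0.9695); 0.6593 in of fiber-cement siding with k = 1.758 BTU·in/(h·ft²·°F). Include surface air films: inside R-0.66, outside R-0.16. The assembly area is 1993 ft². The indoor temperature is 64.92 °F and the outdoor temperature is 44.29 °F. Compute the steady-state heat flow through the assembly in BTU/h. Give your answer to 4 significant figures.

0.6062 × 0.8721 = 0.52867
0.5331/0.216 = 2.4681
0.6593/1.758 = 0.37503
R_total = 0.66 + 0.52867 + 42.7 + 2.4681 + 0.9695 + 0.37503 + 0.16 = 47.861 ft²·°F·h/BTU
Q = A·ΔT/R = 1993 × (64.92 − 44.29) / 47.861 = 859.06 BTU/h

859.1 BTU/h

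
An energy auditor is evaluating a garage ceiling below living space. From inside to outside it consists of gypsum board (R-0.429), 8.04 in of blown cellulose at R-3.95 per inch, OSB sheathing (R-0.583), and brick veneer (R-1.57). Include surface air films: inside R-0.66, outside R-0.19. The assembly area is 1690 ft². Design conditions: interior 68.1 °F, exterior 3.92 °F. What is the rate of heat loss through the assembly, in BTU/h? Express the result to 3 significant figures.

8.04 × 3.95 = 31.76
R_total = 0.66 + 0.429 + 31.76 + 0.583 + 1.57 + 0.19 = 35.19 ft²·°F·h/BTU
Q = A·ΔT/R = 1690 × (68.1 − 3.92) / 35.19 = 3082 BTU/h

3080 BTU/h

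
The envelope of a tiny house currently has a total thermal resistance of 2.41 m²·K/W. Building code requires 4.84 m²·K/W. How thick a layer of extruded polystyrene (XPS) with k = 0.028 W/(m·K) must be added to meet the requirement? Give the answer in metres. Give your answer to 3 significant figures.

ΔR = 4.84 − 2.41 = 2.43 m²·K/W
L = ΔR × k = 2.43 × 0.028 = 0.06804 m

0.0680 m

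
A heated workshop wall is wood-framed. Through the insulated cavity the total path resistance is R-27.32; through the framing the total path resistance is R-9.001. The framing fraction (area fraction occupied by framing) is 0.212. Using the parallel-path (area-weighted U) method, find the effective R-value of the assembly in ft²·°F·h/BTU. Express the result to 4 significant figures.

19.09 ft²·°F·h/BTU

U_eff = 0.788/27.32 + 0.212/9.001 = 0.028843 + 0.023553 = 0.052396
R_eff = 1/U_eff = 19.085 ft²·°F·h/BTU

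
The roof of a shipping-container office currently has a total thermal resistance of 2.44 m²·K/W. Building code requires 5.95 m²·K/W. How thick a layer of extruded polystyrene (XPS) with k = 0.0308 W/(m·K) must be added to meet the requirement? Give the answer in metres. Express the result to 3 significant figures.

0.108 m

ΔR = 5.95 − 2.44 = 3.51 m²·K/W
L = ΔR × k = 3.51 × 0.0308 = 0.1081 m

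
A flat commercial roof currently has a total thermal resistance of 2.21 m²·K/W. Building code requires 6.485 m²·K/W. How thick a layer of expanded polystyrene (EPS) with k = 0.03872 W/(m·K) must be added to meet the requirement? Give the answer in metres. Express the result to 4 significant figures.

0.1655 m

ΔR = 6.485 − 2.21 = 4.275 m²·K/W
L = ΔR × k = 4.275 × 0.03872 = 0.16553 m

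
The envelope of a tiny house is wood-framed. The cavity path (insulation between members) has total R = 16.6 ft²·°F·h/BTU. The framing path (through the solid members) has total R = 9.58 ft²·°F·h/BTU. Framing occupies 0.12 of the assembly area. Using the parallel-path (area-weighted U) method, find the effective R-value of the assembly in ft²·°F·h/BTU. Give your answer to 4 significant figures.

U_eff = 0.88/16.6 + 0.12/9.58 = 0.053012 + 0.012526 = 0.065538
R_eff = 1/U_eff = 15.258 ft²·°F·h/BTU

15.26 ft²·°F·h/BTU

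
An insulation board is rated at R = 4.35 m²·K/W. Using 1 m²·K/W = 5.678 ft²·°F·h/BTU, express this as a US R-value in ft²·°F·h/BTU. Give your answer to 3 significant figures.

24.7 ft²·°F·h/BTU

R_US = 4.35 × 5.678 = 24.7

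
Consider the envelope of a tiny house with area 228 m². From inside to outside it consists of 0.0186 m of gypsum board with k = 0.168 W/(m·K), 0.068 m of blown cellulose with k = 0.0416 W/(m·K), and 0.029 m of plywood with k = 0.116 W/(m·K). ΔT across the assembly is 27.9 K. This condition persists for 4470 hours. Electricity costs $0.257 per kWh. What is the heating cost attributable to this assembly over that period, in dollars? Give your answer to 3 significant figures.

0.0186/0.168 = 0.1107
0.068/0.0416 = 1.635
0.029/0.116 = 0.25
R_total = 0.1107 + 1.635 + 0.25 = 1.995 m²·K/W
Q = 228 × 27.9 / 1.995 = 3188 W
E = 3188 W × 4470 h / 1000 = 14250 kWh
Cost = 14250 × 0.257 = $3662

3660 dollars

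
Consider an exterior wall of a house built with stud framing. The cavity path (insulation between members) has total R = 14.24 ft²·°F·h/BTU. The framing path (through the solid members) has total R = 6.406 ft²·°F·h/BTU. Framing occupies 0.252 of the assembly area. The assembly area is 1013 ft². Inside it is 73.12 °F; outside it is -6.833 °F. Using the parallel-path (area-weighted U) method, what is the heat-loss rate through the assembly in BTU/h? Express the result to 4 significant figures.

7440 BTU/h

U_eff = 0.748/14.24 + 0.252/6.406 = 0.052528 + 0.039338 = 0.091866
R_eff = 1/U_eff = 10.885 ft²·°F·h/BTU
Q = 1013 × (73.12 − (-6.833)) / 10.885 = 7440.5 BTU/h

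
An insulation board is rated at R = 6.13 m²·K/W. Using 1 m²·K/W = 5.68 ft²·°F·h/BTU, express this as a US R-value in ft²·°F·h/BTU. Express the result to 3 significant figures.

R_US = 6.13 × 5.68 = 34.82

34.8 ft²·°F·h/BTU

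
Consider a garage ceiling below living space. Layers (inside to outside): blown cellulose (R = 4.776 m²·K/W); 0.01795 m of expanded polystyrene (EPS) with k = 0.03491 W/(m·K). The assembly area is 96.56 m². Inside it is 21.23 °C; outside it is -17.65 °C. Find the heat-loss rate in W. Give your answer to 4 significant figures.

0.01795/0.03491 = 0.51418
R_total = 4.776 + 0.51418 = 5.2902 m²·K/W
Q = A·ΔT/R = 96.56 × (21.23 − (-17.65)) / 5.2902 = 709.66 W

709.7 W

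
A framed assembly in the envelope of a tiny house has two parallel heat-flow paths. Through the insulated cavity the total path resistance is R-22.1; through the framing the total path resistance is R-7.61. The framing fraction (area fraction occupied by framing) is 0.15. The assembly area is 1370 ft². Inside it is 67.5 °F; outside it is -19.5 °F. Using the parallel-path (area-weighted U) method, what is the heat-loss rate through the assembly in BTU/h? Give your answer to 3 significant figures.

6930 BTU/h

U_eff = 0.85/22.1 + 0.15/7.61 = 0.03846 + 0.01971 = 0.05817
R_eff = 1/U_eff = 17.19 ft²·°F·h/BTU
Q = 1370 × (67.5 − (-19.5)) / 17.19 = 6934 BTU/h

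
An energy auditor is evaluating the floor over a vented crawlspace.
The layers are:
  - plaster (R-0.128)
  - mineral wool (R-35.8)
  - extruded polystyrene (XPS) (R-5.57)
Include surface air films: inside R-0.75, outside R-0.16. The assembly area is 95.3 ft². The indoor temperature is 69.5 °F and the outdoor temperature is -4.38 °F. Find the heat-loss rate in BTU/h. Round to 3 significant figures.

R_total = 0.75 + 0.128 + 35.8 + 5.57 + 0.16 = 42.41 ft²·°F·h/BTU
Q = A·ΔT/R = 95.3 × (69.5 − (-4.38)) / 42.41 = 166 BTU/h

166 BTU/h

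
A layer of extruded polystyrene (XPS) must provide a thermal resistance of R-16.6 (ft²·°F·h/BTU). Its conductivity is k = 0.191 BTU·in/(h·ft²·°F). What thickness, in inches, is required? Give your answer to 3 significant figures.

3.17 in

L = R × k = 16.6 × 0.191 = 3.171 in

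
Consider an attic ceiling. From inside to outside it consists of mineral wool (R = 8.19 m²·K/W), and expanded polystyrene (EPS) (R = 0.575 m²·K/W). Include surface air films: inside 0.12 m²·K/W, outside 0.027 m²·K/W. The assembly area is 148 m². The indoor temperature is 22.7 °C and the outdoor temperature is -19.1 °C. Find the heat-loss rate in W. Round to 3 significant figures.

694 W

R_total = 0.12 + 8.19 + 0.575 + 0.027 = 8.912 m²·K/W
Q = A·ΔT/R = 148 × (22.7 − (-19.1)) / 8.912 = 694.2 W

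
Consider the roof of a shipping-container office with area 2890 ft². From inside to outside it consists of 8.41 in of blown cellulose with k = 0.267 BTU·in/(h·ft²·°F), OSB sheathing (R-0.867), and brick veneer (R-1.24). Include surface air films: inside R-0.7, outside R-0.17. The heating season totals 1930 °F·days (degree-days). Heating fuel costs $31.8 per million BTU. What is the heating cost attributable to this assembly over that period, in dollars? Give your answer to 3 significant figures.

123 dollars

8.41/0.267 = 31.5
R_total = 0.7 + 31.5 + 0.867 + 1.24 + 0.17 = 34.48 ft²·°F·h/BTU
E = A × HDD × 24 / R = 2890 × 1930 × 24 / 34.48 = 3883000 BTU
Cost = 3883000/10⁶ × 31.8 = $123.5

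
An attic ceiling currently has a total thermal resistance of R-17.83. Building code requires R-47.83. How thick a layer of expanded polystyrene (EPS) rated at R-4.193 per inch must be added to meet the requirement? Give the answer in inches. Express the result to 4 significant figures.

ΔR = 47.83 − 17.83 = 30 ft²·°F·h/BTU
L = ΔR / (R/in) = 30/4.193 = 7.1548 in

7.155 in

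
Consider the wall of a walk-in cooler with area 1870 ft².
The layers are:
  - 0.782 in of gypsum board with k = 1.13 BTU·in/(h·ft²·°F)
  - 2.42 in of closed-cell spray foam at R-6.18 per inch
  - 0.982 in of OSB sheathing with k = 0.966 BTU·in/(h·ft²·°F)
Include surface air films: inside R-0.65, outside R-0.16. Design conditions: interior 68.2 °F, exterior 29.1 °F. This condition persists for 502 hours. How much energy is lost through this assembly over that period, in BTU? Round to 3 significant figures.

2100000 BTU

0.782/1.13 = 0.692
2.42 × 6.18 = 14.96
0.982/0.966 = 1.017
R_total = 0.65 + 0.692 + 14.96 + 1.017 + 0.16 = 17.47 ft²·°F·h/BTU
Q = 1870 × (68.2 − 29.1) / 17.47 = 4184 BTU/h
E = 4184 × 502 = 2101000 BTU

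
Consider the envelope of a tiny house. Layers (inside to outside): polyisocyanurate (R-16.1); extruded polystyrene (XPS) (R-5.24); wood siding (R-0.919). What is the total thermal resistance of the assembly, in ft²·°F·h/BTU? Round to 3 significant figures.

R_total = 16.1 + 5.24 + 0.919 = 22.26 ft²·°F·h/BTU

22.3 ft²·°F·h/BTU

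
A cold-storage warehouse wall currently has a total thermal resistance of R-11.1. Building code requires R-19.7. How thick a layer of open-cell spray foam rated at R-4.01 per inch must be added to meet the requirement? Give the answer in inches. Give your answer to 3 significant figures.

ΔR = 19.7 − 11.1 = 8.6 ft²·°F·h/BTU
L = ΔR / (R/in) = 8.6/4.01 = 2.145 in

2.14 in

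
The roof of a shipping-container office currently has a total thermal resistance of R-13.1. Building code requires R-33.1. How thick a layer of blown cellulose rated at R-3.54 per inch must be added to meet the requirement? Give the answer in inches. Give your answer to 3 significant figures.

ΔR = 33.1 − 13.1 = 20 ft²·°F·h/BTU
L = ΔR / (R/in) = 20/3.54 = 5.65 in

5.65 in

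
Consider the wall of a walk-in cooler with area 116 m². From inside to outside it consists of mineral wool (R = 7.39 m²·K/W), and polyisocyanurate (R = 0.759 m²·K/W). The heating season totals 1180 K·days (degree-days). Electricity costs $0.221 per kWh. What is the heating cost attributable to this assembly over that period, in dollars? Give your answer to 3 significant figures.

89.1 dollars

R_total = 7.39 + 0.759 = 8.149 m²·K/W
E = A × HDD × 24 / R / 1000 = 116 × 1180 × 24 / 8.149 / 1000 = 403.1 kWh
Cost = 403.1 × 0.221 = $89.09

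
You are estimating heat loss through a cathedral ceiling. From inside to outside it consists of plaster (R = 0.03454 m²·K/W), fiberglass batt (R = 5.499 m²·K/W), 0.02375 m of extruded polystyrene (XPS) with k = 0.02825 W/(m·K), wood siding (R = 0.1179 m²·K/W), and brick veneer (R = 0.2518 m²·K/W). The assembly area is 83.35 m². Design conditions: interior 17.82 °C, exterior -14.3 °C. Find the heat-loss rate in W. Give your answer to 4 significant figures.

0.02375/0.02825 = 0.84071
R_total = 0.03454 + 5.499 + 0.84071 + 0.1179 + 0.2518 = 6.7439 m²·K/W
Q = A·ΔT/R = 83.35 × (17.82 − (-14.3)) / 6.7439 = 396.98 W

397.0 W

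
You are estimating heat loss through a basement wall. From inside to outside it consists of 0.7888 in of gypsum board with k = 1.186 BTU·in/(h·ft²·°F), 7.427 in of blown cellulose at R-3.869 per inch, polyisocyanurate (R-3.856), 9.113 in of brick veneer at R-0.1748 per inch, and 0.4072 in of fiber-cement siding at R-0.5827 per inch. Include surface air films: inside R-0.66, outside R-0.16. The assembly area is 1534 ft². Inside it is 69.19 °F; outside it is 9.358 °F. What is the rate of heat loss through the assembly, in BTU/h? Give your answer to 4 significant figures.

2556 BTU/h

0.7888/1.186 = 0.66509
7.427 × 3.869 = 28.735
9.113 × 0.1748 = 1.593
0.4072 × 0.5827 = 0.23728
R_total = 0.66 + 0.66509 + 28.735 + 3.856 + 1.593 + 0.23728 + 0.16 = 35.906 ft²·°F·h/BTU
Q = A·ΔT/R = 1534 × (69.19 − 9.358) / 35.906 = 2556.2 BTU/h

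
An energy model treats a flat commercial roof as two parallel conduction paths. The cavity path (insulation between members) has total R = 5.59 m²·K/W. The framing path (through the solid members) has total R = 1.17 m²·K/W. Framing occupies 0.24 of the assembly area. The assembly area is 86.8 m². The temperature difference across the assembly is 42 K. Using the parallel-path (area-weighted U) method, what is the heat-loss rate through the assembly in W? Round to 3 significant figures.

1240 W

U_eff = 0.76/5.59 + 0.24/1.17 = 0.136 + 0.2051 = 0.3411
R_eff = 1/U_eff = 2.932 m²·K/W
Q = 86.8 × 42 / 2.932 = 1243 W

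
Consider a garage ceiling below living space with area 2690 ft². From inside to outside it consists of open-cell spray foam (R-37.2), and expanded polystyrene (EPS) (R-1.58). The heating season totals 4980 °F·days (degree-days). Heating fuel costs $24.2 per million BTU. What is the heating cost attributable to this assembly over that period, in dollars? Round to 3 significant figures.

201 dollars

R_total = 37.2 + 1.58 = 38.78 ft²·°F·h/BTU
E = A × HDD × 24 / R = 2690 × 4980 × 24 / 38.78 = 8291000 BTU
Cost = 8291000/10⁶ × 24.2 = $200.6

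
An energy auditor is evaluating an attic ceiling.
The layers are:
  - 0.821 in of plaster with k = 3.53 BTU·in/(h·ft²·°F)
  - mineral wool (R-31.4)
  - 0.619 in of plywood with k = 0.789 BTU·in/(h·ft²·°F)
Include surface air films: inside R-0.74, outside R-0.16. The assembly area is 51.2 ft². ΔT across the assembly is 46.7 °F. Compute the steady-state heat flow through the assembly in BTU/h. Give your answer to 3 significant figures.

71.8 BTU/h

0.821/3.53 = 0.2326
0.619/0.789 = 0.7845
R_total = 0.74 + 0.2326 + 31.4 + 0.7845 + 0.16 = 33.32 ft²·°F·h/BTU
Q = A·ΔT/R = 51.2 × 46.7 / 33.32 = 71.77 BTU/h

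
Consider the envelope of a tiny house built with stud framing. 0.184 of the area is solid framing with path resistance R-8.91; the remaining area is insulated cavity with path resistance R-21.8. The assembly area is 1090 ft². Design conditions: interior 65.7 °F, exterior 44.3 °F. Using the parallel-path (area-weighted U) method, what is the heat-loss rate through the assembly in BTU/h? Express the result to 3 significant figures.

U_eff = 0.816/21.8 + 0.184/8.91 = 0.03743 + 0.02065 = 0.05808
R_eff = 1/U_eff = 17.22 ft²·°F·h/BTU
Q = 1090 × (65.7 − 44.3) / 17.22 = 1355 BTU/h

1350 BTU/h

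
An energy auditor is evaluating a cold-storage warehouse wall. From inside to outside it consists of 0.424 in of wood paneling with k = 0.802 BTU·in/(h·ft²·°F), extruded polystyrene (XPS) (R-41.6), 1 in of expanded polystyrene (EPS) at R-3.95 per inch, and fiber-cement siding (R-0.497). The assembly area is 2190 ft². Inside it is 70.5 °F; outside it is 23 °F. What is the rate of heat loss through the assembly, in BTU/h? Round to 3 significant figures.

0.424/0.802 = 0.5287
1 × 3.95 = 3.95
R_total = 0.5287 + 41.6 + 3.95 + 0.497 = 46.58 ft²·°F·h/BTU
Q = A·ΔT/R = 2190 × (70.5 − 23) / 46.58 = 2233 BTU/h

2230 BTU/h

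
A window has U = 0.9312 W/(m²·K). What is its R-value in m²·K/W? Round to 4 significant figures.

R = 1/U = 1/0.9312 = 1.0739

1.074 m²·K/W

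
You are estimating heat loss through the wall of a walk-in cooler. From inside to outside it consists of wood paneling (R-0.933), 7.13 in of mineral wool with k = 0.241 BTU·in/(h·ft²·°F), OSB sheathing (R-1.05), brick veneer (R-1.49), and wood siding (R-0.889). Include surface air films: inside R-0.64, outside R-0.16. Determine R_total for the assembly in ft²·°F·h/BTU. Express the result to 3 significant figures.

34.7 ft²·°F·h/BTU

7.13/0.241 = 29.59
R_total = 0.64 + 0.933 + 29.59 + 1.05 + 1.49 + 0.889 + 0.16 = 34.75 ft²·°F·h/BTU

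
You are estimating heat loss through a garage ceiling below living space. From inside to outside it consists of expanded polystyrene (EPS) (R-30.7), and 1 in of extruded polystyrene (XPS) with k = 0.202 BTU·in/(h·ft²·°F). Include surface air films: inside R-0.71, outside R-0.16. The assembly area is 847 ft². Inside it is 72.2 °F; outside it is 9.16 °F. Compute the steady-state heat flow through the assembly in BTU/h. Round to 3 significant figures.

1460 BTU/h

1/0.202 = 4.95
R_total = 0.71 + 30.7 + 4.95 + 0.16 = 36.52 ft²·°F·h/BTU
Q = A·ΔT/R = 847 × (72.2 − 9.16) / 36.52 = 1462 BTU/h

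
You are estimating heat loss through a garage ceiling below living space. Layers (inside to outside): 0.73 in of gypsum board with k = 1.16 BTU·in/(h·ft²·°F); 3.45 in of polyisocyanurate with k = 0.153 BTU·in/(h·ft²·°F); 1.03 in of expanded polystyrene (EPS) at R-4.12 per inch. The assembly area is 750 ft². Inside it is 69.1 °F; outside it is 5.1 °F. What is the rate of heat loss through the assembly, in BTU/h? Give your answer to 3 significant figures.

0.73/1.16 = 0.6293
3.45/0.153 = 22.55
1.03 × 4.12 = 4.244
R_total = 0.6293 + 22.55 + 4.244 = 27.42 ft²·°F·h/BTU
Q = A·ΔT/R = 750 × (69.1 − 5.1) / 27.42 = 1750 BTU/h

1750 BTU/h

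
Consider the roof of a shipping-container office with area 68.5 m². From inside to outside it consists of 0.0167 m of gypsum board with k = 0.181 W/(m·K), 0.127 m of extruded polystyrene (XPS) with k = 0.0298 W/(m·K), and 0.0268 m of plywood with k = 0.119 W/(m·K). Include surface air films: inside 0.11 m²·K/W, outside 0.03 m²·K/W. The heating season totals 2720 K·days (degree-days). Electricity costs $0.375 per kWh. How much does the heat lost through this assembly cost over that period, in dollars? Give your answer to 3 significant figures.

355 dollars

0.0167/0.181 = 0.09227
0.127/0.0298 = 4.262
0.0268/0.119 = 0.2252
R_total = 0.11 + 0.09227 + 4.262 + 0.2252 + 0.03 = 4.719 m²·K/W
E = A × HDD × 24 / R / 1000 = 68.5 × 2720 × 24 / 4.719 / 1000 = 947.5 kWh
Cost = 947.5 × 0.375 = $355.3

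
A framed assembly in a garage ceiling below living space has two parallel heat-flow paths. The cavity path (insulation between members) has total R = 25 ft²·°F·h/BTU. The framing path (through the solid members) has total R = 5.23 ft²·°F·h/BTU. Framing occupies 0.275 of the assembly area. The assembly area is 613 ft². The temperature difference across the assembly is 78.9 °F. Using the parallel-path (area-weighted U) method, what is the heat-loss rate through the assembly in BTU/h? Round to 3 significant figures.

U_eff = 0.725/25 + 0.275/5.23 = 0.029 + 0.05258 = 0.08158
R_eff = 1/U_eff = 12.26 ft²·°F·h/BTU
Q = 613 × 78.9 / 12.26 = 3946 BTU/h

3950 BTU/h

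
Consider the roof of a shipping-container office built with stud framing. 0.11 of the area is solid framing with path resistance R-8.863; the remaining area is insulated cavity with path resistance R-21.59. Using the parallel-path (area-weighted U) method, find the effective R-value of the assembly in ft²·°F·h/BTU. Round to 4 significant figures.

U_eff = 0.89/21.59 + 0.11/8.863 = 0.041223 + 0.012411 = 0.053634
R_eff = 1/U_eff = 18.645 ft²·°F·h/BTU

18.64 ft²·°F·h/BTU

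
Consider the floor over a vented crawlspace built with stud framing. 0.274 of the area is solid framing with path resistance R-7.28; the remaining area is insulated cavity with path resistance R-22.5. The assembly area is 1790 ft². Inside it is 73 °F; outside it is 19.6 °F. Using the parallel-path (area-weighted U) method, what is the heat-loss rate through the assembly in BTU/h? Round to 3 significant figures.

6680 BTU/h

U_eff = 0.726/22.5 + 0.274/7.28 = 0.03227 + 0.03764 = 0.0699
R_eff = 1/U_eff = 14.31 ft²·°F·h/BTU
Q = 1790 × (73 − 19.6) / 14.31 = 6682 BTU/h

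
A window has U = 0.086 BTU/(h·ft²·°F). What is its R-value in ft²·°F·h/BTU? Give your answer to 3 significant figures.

R = 1/U = 1/0.086 = 11.63

11.6 ft²·°F·h/BTU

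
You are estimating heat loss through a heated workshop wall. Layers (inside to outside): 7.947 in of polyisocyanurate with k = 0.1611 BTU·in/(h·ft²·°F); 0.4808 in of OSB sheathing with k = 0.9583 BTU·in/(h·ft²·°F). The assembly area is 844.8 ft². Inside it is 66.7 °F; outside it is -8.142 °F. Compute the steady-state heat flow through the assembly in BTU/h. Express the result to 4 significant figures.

7.947/0.1611 = 49.33
0.4808/0.9583 = 0.50172
R_total = 49.33 + 0.50172 = 49.831 ft²·°F·h/BTU
Q = A·ΔT/R = 844.8 × (66.7 − (-8.142)) / 49.831 = 1268.8 BTU/h

1269 BTU/h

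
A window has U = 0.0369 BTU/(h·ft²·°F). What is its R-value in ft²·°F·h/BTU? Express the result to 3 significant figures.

R = 1/U = 1/0.0369 = 27.1

27.1 ft²·°F·h/BTU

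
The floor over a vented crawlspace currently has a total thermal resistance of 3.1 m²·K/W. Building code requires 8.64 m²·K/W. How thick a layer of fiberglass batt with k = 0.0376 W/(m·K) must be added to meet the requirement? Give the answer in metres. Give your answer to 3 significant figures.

ΔR = 8.64 − 3.1 = 5.54 m²·K/W
L = ΔR × k = 5.54 × 0.0376 = 0.2083 m

0.208 m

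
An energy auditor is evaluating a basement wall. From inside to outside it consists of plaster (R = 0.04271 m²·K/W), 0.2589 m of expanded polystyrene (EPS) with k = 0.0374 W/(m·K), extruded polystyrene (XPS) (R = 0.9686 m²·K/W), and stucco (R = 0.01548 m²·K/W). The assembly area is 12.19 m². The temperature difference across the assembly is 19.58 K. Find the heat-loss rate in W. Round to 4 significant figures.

0.2589/0.0374 = 6.9225
R_total = 0.04271 + 6.9225 + 0.9686 + 0.01548 = 7.9492 m²·K/W
Q = A·ΔT/R = 12.19 × 19.58 / 7.9492 = 30.025 W

30.03 W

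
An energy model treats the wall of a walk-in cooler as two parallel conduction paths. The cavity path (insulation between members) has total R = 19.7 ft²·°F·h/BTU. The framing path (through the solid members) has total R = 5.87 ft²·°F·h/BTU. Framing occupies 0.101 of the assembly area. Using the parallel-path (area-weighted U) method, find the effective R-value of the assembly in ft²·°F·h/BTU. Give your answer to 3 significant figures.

U_eff = 0.899/19.7 + 0.101/5.87 = 0.04563 + 0.01721 = 0.06284
R_eff = 1/U_eff = 15.91 ft²·°F·h/BTU

15.9 ft²·°F·h/BTU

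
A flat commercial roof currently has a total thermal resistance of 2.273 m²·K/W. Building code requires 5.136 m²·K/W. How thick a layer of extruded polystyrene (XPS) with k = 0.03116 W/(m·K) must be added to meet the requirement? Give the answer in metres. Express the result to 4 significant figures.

0.08921 m

ΔR = 5.136 − 2.273 = 2.863 m²·K/W
L = ΔR × k = 2.863 × 0.03116 = 0.089211 m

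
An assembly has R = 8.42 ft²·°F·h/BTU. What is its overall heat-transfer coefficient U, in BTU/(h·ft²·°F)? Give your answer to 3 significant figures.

U = 1/R = 1/8.42 = 0.1188

0.119 BTU/(h·ft²·°F)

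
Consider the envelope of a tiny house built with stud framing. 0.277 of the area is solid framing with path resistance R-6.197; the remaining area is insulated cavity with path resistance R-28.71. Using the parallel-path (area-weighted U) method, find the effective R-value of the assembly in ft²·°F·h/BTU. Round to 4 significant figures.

14.31 ft²·°F·h/BTU

U_eff = 0.723/28.71 + 0.277/6.197 = 0.025183 + 0.044699 = 0.069882
R_eff = 1/U_eff = 14.31 ft²·°F·h/BTU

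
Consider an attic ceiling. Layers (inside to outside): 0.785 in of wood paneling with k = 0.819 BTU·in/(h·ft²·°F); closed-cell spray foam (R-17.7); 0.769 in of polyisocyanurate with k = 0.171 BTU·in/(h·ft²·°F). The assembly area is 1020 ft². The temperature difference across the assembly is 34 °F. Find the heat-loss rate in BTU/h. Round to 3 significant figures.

0.785/0.819 = 0.9585
0.769/0.171 = 4.497
R_total = 0.9585 + 17.7 + 4.497 = 23.16 ft²·°F·h/BTU
Q = A·ΔT/R = 1020 × 34 / 23.16 = 1498 BTU/h

1500 BTU/h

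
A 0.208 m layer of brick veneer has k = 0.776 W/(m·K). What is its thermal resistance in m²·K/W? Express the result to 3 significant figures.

R = L/k = 0.208/0.776 = 0.268 m²·K/W

0.268 m²·K/W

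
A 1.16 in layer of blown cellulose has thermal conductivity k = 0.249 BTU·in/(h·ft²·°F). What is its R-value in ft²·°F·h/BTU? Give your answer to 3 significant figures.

R = L/k = 1.16/0.249 = 4.659 ft²·°F·h/BTU

4.66 ft²·°F·h/BTU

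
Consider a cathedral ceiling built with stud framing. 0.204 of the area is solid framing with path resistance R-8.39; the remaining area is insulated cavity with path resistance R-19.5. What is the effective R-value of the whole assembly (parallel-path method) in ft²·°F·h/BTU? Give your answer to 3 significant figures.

U_eff = 0.796/19.5 + 0.204/8.39 = 0.04082 + 0.02431 = 0.06514
R_eff = 1/U_eff = 15.35 ft²·°F·h/BTU

15.4 ft²·°F·h/BTU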